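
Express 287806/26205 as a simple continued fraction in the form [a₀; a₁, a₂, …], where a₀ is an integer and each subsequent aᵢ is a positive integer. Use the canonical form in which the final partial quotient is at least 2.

[10; 1, 57, 2, 1, 3, 13, 3]

Repeatedly divide and take the remainder:
⌊287806/26205⌋ = 10, remainder 25756
⌊26205/25756⌋ = 1, remainder 449
⌊25756/449⌋ = 57, remainder 163
⌊449/163⌋ = 2, remainder 123
⌊163/123⌋ = 1, remainder 40
⌊123/40⌋ = 3, remainder 3
⌊40/3⌋ = 13, remainder 1
⌊3/1⌋ = 3, remainder 0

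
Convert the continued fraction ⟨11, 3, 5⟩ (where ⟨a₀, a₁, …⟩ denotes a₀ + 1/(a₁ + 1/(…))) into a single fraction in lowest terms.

181/16

Start with 5.
3 + 1/(5/1) = 3 + 1/5 = 16/5
11 + 1/(16/5) = 11 + 5/16 = 181/16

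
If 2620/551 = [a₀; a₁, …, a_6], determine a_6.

⌊2620/551⌋ = 4, remainder 416
⌊551/416⌋ = 1, remainder 135
⌊416/135⌋ = 3, remainder 11
⌊135/11⌋ = 12, remainder 3
⌊11/3⌋ = 3, remainder 2
⌊3/2⌋ = 1, remainder 1
⌊2/1⌋ = 2, remainder 0

2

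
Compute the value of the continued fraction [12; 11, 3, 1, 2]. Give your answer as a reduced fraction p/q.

Starting at the tail and folding back:
Start with 2.
1 + 1/(2/1) = 1 + 1/2 = 3/2
3 + 1/(3/2) = 3 + 2/3 = 11/3
11 + 1/(11/3) = 11 + 3/11 = 124/11
12 + 1/(124/11) = 12 + 11/124 = 1499/124

1499/124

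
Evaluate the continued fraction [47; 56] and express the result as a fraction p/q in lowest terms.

2633/56

a_0 = 47: 47/1
a_1 = 56: 2633/56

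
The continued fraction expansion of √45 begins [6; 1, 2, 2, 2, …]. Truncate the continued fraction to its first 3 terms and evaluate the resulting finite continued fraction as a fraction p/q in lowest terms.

20/3

Compute successive convergents:
a_0 = 6: 6/1
a_1 = 1: 7/1
a_2 = 2: 20/3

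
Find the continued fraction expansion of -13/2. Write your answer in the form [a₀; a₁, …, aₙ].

-13 ÷ 2 → quotient -7, remainder 1
2 ÷ 1 → quotient 2, remainder 0

[-7; 2]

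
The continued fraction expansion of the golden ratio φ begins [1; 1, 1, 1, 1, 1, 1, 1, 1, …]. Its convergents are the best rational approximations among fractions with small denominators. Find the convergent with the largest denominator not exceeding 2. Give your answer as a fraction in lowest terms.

3/2

a_0 = 1: 1/1  (≤ bound)
a_1 = 1: 2/1  (≤ bound)
a_2 = 1: 3/2  (≤ bound)
a_3 = 1: 5/3  (> 2, stop)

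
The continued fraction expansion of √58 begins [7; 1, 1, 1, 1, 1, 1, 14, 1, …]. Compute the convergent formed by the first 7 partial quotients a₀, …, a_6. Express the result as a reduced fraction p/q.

99/13

a_0 = 7: 7/1
a_1 = 1: 8/1
a_2 = 1: 15/2
a_3 = 1: 23/3
a_4 = 1: 38/5
a_5 = 1: 61/8
a_6 = 1: 99/13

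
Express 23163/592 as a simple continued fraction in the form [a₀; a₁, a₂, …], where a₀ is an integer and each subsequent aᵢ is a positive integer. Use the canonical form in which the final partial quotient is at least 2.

[39; 7, 1, 8, 2, 1, 2]

Repeatedly divide and take the remainder:
23163 ÷ 592 → quotient 39, remainder 75
592 ÷ 75 → quotient 7, remainder 67
75 ÷ 67 → quotient 1, remainder 8
67 ÷ 8 → quotient 8, remainder 3
8 ÷ 3 → quotient 2, remainder 2
3 ÷ 2 → quotient 1, remainder 1
2 ÷ 1 → quotient 2, remainder 0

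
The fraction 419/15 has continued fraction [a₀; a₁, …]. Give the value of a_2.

14

Repeatedly divide and take the remainder:
419 = 27·15 + 14, so a_0 = 27
15 = 1·14 + 1, so a_1 = 1
14 = 14·1 + 0, so a_2 = 14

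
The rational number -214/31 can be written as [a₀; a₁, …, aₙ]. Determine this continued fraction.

[-7; 10, 3]

-214 = -7·31 + 3, so a_0 = -7
31 = 10·3 + 1, so a_1 = 10
3 = 3·1 + 0, so a_2 = 3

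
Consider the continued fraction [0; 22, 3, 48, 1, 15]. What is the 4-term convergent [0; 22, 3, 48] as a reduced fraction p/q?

145/3238

a_0 = 0: 0/1
a_1 = 22: 1/22
a_2 = 3: 3/67
a_3 = 48: 145/3238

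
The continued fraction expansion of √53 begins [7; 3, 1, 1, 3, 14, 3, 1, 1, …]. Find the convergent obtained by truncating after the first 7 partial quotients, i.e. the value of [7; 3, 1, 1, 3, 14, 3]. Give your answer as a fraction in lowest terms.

7979/1096

Use the convergent recurrence hₖ = aₖ·hₖ₋₁ + hₖ₋₂ (and likewise for the denominators kₖ):
a_0 = 7: 7/1
a_1 = 3: 22/3
a_2 = 1: 29/4
a_3 = 1: 51/7
a_4 = 3: 182/25
a_5 = 14: 2599/357
a_6 = 3: 7979/1096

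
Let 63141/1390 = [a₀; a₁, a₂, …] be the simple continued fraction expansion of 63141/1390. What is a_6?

Apply division with remainder until the remainder is 0:
63141 = 45·1390 + 591, so a_0 = 45
1390 = 2·591 + 208, so a_1 = 2
591 = 2·208 + 175, so a_2 = 2
208 = 1·175 + 33, so a_3 = 1
175 = 5·33 + 10, so a_4 = 5
33 = 3·10 + 3, so a_5 = 3
10 = 3·3 + 1, so a_6 = 3

3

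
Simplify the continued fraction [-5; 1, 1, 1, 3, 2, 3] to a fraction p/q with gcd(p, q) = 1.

-375/86

Start with 3.
2 + 1/(3/1) = 2 + 1/3 = 7/3
3 + 1/(7/3) = 3 + 3/7 = 24/7
1 + 1/(24/7) = 1 + 7/24 = 31/24
1 + 1/(31/24) = 1 + 24/31 = 55/31
1 + 1/(55/31) = 1 + 31/55 = 86/55
-5 + 1/(86/55) = -5 + 55/86 = -375/86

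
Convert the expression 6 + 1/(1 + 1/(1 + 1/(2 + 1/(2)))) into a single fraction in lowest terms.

79/12

a_0 = 6: 6/1
a_1 = 1: 7/1
a_2 = 1: 13/2
a_3 = 2: 33/5
a_4 = 2: 79/12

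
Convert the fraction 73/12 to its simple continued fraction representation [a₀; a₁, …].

[6; 12]

Repeatedly divide and take the remainder:
73 = 6·12 + 1, so a_0 = 6
12 = 12·1 + 0, so a_1 = 12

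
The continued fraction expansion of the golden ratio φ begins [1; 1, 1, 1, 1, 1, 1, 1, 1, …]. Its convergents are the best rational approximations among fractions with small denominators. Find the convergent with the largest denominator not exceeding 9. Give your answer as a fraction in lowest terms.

13/8

a_0 = 1: 1/1  (≤ bound)
a_1 = 1: 2/1  (≤ bound)
a_2 = 1: 3/2  (≤ bound)
a_3 = 1: 5/3  (≤ bound)
a_4 = 1: 8/5  (≤ bound)
a_5 = 1: 13/8  (≤ bound)
a_6 = 1: 21/13  (> 9, stop)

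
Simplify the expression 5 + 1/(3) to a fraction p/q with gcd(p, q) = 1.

Work from the innermost term outward:
Start with 3.
5 + 1/(3/1) = 5 + 1/3 = 16/3

16/3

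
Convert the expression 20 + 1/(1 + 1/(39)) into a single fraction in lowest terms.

839/40

Start with 39.
1 + 1/(39/1) = 1 + 1/39 = 40/39
20 + 1/(40/39) = 20 + 39/40 = 839/40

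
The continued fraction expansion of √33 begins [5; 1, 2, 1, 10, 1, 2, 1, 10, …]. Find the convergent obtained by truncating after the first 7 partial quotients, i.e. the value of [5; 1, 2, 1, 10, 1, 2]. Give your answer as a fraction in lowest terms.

787/137

a_0 = 5: 5/1
a_1 = 1: 6/1
a_2 = 2: 17/3
a_3 = 1: 23/4
a_4 = 10: 247/43
a_5 = 1: 270/47
a_6 = 2: 787/137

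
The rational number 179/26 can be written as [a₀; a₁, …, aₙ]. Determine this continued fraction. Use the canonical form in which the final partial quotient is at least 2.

[6; 1, 7, 1, 2]

179 = 6·26 + 23, so a_0 = 6
26 = 1·23 + 3, so a_1 = 1
23 = 7·3 + 2, so a_2 = 7
3 = 1·2 + 1, so a_3 = 1
2 = 2·1 + 0, so a_4 = 2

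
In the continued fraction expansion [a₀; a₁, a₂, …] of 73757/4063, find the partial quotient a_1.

6

73757 ÷ 4063 → quotient 18, remainder 623
4063 ÷ 623 → quotient 6, remainder 325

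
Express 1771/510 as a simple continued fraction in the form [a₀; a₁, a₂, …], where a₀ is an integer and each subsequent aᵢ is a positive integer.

1771 ÷ 510 → quotient 3, remainder 241
510 ÷ 241 → quotient 2, remainder 28
241 ÷ 28 → quotient 8, remainder 17
28 ÷ 17 → quotient 1, remainder 11
17 ÷ 11 → quotient 1, remainder 6
11 ÷ 6 → quotient 1, remainder 5
6 ÷ 5 → quotient 1, remainder 1
5 ÷ 1 → quotient 5, remainder 0

[3; 2, 8, 1, 1, 1, 1, 5]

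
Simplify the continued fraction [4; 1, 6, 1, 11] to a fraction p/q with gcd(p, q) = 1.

a_0 = 4: 4/1
a_1 = 1: 5/1
a_2 = 6: 34/7
a_3 = 1: 39/8
a_4 = 11: 463/95

463/95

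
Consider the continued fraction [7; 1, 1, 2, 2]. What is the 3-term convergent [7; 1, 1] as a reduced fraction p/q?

Use the convergent recurrence hₖ = aₖ·hₖ₋₁ + hₖ₋₂ (and likewise for the denominators kₖ):
a_0 = 7: 7/1
a_1 = 1: 8/1
a_2 = 1: 15/2

15/2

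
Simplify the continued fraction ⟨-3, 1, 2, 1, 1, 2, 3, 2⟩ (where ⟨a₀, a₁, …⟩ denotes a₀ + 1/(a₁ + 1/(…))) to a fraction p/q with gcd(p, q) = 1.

Compute successive convergents:
a_0 = -3: -3/1
a_1 = 1: -2/1
a_2 = 2: -7/3
a_3 = 1: -9/4
a_4 = 1: -16/7
a_5 = 2: -41/18
a_6 = 3: -139/61
a_7 = 2: -319/140

-319/140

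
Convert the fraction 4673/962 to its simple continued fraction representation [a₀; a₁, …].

Run the Euclidean algorithm, recording each quotient:
⌊4673/962⌋ = 4, remainder 825
⌊962/825⌋ = 1, remainder 137
⌊825/137⌋ = 6, remainder 3
⌊137/3⌋ = 45, remainder 2
⌊3/2⌋ = 1, remainder 1
⌊2/1⌋ = 2, remainder 0

[4; 1, 6, 45, 1, 2]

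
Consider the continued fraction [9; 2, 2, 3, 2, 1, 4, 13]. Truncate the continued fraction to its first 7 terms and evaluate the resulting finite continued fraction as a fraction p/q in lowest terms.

Compute successive convergents:
a_0 = 9: 9/1
a_1 = 2: 19/2
a_2 = 2: 47/5
a_3 = 3: 160/17
a_4 = 2: 367/39
a_5 = 1: 527/56
a_6 = 4: 2475/263

2475/263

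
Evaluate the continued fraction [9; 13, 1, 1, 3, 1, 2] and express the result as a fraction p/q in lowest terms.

3076/339

Start with 2.
1 + 1/(2/1) = 1 + 1/2 = 3/2
3 + 1/(3/2) = 3 + 2/3 = 11/3
1 + 1/(11/3) = 1 + 3/11 = 14/11
1 + 1/(14/11) = 1 + 11/14 = 25/14
13 + 1/(25/14) = 13 + 14/25 = 339/25
9 + 1/(339/25) = 9 + 25/339 = 3076/339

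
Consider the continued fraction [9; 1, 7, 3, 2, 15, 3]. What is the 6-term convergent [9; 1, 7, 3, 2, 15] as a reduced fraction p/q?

8842/895

a_0 = 9: 9/1
a_1 = 1: 10/1
a_2 = 7: 79/8
a_3 = 3: 247/25
a_4 = 2: 573/58
a_5 = 15: 8842/895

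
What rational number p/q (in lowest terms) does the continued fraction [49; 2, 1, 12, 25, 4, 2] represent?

426957/8653

a_0 = 49: 49/1
a_1 = 2: 99/2
a_2 = 1: 148/3
a_3 = 12: 1875/38
a_4 = 25: 47023/953
a_5 = 4: 189967/3850
a_6 = 2: 426957/8653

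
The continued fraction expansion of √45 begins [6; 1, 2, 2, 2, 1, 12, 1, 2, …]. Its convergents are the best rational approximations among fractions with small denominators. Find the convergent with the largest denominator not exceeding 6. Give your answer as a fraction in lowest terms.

a_0 = 6: 6/1  (≤ bound)
a_1 = 1: 7/1  (≤ bound)
a_2 = 2: 20/3  (≤ bound)
a_3 = 2: 47/7  (> 6, stop)

20/3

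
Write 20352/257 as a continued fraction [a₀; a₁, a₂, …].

[79; 5, 4, 12]

⌊20352/257⌋ = 79, remainder 49
⌊257/49⌋ = 5, remainder 12
⌊49/12⌋ = 4, remainder 1
⌊12/1⌋ = 12, remainder 0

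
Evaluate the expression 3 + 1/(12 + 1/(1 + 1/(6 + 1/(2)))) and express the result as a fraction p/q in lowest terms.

594/193

Starting at the tail and folding back:
Start with 2.
6 + 1/(2/1) = 6 + 1/2 = 13/2
1 + 1/(13/2) = 1 + 2/13 = 15/13
12 + 1/(15/13) = 12 + 13/15 = 193/15
3 + 1/(193/15) = 3 + 15/193 = 594/193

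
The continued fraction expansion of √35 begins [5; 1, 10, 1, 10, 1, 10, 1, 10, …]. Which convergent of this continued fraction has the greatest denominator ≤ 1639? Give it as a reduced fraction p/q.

a_0 = 5: 5/1  (≤ bound)
a_1 = 1: 6/1  (≤ bound)
a_2 = 10: 65/11  (≤ bound)
a_3 = 1: 71/12  (≤ bound)
a_4 = 10: 775/131  (≤ bound)
a_5 = 1: 846/143  (≤ bound)
a_6 = 10: 9235/1561  (≤ bound)
a_7 = 1: 10081/1704  (> 1639, stop)

9235/1561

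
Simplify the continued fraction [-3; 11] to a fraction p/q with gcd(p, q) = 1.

a_0 = -3: -3/1
a_1 = 11: -32/11

-32/11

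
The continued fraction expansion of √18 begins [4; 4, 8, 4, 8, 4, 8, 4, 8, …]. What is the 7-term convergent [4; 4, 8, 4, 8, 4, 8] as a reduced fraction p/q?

161564/38081

a_0 = 4: 4/1
a_1 = 4: 17/4
a_2 = 8: 140/33
a_3 = 4: 577/136
a_4 = 8: 4756/1121
a_5 = 4: 19601/4620
a_6 = 8: 161564/38081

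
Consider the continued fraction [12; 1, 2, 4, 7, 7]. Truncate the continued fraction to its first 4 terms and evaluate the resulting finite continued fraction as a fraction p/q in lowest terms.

165/13

a_0 = 12: 12/1
a_1 = 1: 13/1
a_2 = 2: 38/3
a_3 = 4: 165/13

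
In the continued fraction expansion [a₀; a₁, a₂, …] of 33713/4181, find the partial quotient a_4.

2

Repeatedly divide and take the remainder:
33713 = 8·4181 + 265, so a_0 = 8
4181 = 15·265 + 206, so a_1 = 15
265 = 1·206 + 59, so a_2 = 1
206 = 3·59 + 29, so a_3 = 3
59 = 2·29 + 1, so a_4 = 2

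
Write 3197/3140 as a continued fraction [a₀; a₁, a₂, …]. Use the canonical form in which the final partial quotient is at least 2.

[1; 55, 11, 2, 2]

3197 ÷ 3140 → quotient 1, remainder 57
3140 ÷ 57 → quotient 55, remainder 5
57 ÷ 5 → quotient 11, remainder 2
5 ÷ 2 → quotient 2, remainder 1
2 ÷ 1 → quotient 2, remainder 0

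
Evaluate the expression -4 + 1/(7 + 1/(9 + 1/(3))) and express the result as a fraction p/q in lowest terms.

-768/199

Starting at the tail and folding back:
Start with 3.
9 + 1/(3/1) = 9 + 1/3 = 28/3
7 + 1/(28/3) = 7 + 3/28 = 199/28
-4 + 1/(199/28) = -4 + 28/199 = -768/199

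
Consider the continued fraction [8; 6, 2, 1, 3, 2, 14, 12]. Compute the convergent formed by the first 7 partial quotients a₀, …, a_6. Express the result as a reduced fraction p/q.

Start with 14.
2 + 1/(14/1) = 2 + 1/14 = 29/14
3 + 1/(29/14) = 3 + 14/29 = 101/29
1 + 1/(101/29) = 1 + 29/101 = 130/101
2 + 1/(130/101) = 2 + 101/130 = 361/130
6 + 1/(361/130) = 6 + 130/361 = 2296/361
8 + 1/(2296/361) = 8 + 361/2296 = 18729/2296

18729/2296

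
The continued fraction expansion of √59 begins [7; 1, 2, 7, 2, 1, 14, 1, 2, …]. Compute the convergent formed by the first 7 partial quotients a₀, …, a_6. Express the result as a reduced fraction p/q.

7781/1013

a_0 = 7: 7/1
a_1 = 1: 8/1
a_2 = 2: 23/3
a_3 = 7: 169/22
a_4 = 2: 361/47
a_5 = 1: 530/69
a_6 = 14: 7781/1013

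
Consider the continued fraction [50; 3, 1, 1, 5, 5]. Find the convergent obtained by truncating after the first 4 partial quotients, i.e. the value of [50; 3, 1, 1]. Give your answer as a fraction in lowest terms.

Start with 1.
1 + 1/(1/1) = 1 + 1/1 = 2/1
3 + 1/(2/1) = 3 + 1/2 = 7/2
50 + 1/(7/2) = 50 + 2/7 = 352/7

352/7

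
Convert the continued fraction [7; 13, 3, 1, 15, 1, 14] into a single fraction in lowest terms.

93870/13267

Build up convergents one term at a time:
a_0 = 7: 7/1
a_1 = 13: 92/13
a_2 = 3: 283/40
a_3 = 1: 375/53
a_4 = 15: 5908/835
a_5 = 1: 6283/888
a_6 = 14: 93870/13267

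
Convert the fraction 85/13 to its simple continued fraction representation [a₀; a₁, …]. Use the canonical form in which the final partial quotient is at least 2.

[6; 1, 1, 6]

Repeatedly divide and take the remainder:
⌊85/13⌋ = 6, remainder 7
⌊13/7⌋ = 1, remainder 6
⌊7/6⌋ = 1, remainder 1
⌊6/1⌋ = 6, remainder 0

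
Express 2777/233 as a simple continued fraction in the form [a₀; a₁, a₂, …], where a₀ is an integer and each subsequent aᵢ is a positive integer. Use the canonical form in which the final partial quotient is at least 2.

Apply division with remainder until the remainder is 0:
2777 = 11·233 + 214, so a_0 = 11
233 = 1·214 + 19, so a_1 = 1
214 = 11·19 + 5, so a_2 = 11
19 = 3·5 + 4, so a_3 = 3
5 = 1·4 + 1, so a_4 = 1
4 = 4·1 + 0, so a_5 = 4

[11; 1, 11, 3, 1, 4]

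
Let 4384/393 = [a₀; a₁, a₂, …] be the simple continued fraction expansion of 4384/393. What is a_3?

3

4384 = 11·393 + 61, so a_0 = 11
393 = 6·61 + 27, so a_1 = 6
61 = 2·27 + 7, so a_2 = 2
27 = 3·7 + 6, so a_3 = 3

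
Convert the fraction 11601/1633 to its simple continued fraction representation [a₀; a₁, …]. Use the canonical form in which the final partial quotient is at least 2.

Repeatedly divide and take the remainder:
⌊11601/1633⌋ = 7, remainder 170
⌊1633/170⌋ = 9, remainder 103
⌊170/103⌋ = 1, remainder 67
⌊103/67⌋ = 1, remainder 36
⌊67/36⌋ = 1, remainder 31
⌊36/31⌋ = 1, remainder 5
⌊31/5⌋ = 6, remainder 1
⌊5/1⌋ = 5, remainder 0

[7; 9, 1, 1, 1, 1, 6, 5]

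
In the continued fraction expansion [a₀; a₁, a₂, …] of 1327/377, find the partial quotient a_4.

15

Run the Euclidean algorithm, recording each quotient:
1327 = 3·377 + 196, so a_0 = 3
377 = 1·196 + 181, so a_1 = 1
196 = 1·181 + 15, so a_2 = 1
181 = 12·15 + 1, so a_3 = 12
15 = 15·1 + 0, so a_4 = 15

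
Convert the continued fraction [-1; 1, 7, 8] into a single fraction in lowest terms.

Starting at the tail and folding back:
Start with 8.
7 + 1/(8/1) = 7 + 1/8 = 57/8
1 + 1/(57/8) = 1 + 8/57 = 65/57
-1 + 1/(65/57) = -1 + 57/65 = -8/65

-8/65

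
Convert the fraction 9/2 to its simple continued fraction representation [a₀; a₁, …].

[4; 2]

9 ÷ 2 → quotient 4, remainder 1
2 ÷ 1 → quotient 2, remainder 0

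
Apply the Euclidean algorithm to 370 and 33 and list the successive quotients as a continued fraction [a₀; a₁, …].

[11; 4, 1, 2, 2]

370 = 11·33 + 7, so a_0 = 11
33 = 4·7 + 5, so a_1 = 4
7 = 1·5 + 2, so a_2 = 1
5 = 2·2 + 1, so a_3 = 2
2 = 2·1 + 0, so a_4 = 2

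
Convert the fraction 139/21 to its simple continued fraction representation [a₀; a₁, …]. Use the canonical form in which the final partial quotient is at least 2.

Repeatedly divide and take the remainder:
139 ÷ 21 → quotient 6, remainder 13
21 ÷ 13 → quotient 1, remainder 8
13 ÷ 8 → quotient 1, remainder 5
8 ÷ 5 → quotient 1, remainder 3
5 ÷ 3 → quotient 1, remainder 2
3 ÷ 2 → quotient 1, remainder 1
2 ÷ 1 → quotient 2, remainder 0

[6; 1, 1, 1, 1, 1, 2]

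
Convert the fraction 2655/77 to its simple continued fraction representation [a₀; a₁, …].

[34; 2, 12, 3]

2655 = 34·77 + 37, so a_0 = 34
77 = 2·37 + 3, so a_1 = 2
37 = 12·3 + 1, so a_2 = 12
3 = 3·1 + 0, so a_3 = 3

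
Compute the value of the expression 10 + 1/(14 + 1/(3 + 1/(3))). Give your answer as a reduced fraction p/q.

1440/143

Build up convergents one term at a time:
a_0 = 10: 10/1
a_1 = 14: 141/14
a_2 = 3: 433/43
a_3 = 3: 1440/143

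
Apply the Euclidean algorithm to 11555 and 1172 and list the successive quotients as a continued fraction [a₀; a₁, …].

Apply division with remainder until the remainder is 0:
11555 = 9·1172 + 1007, so a_0 = 9
1172 = 1·1007 + 165, so a_1 = 1
1007 = 6·165 + 17, so a_2 = 6
165 = 9·17 + 12, so a_3 = 9
17 = 1·12 + 5, so a_4 = 1
12 = 2·5 + 2, so a_5 = 2
5 = 2·2 + 1, so a_6 = 2
2 = 2·1 + 0, so a_7 = 2

[9; 1, 6, 9, 1, 2, 2, 2]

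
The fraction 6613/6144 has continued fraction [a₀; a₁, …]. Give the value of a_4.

46

Run the Euclidean algorithm, recording each quotient:
⌊6613/6144⌋ = 1, remainder 469
⌊6144/469⌋ = 13, remainder 47
⌊469/47⌋ = 9, remainder 46
⌊47/46⌋ = 1, remainder 1
⌊46/1⌋ = 46, remainder 0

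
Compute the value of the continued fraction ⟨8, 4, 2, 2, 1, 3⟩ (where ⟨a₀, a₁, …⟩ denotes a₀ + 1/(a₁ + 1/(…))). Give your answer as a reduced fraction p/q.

a_0 = 8: 8/1
a_1 = 4: 33/4
a_2 = 2: 74/9
a_3 = 2: 181/22
a_4 = 1: 255/31
a_5 = 3: 946/115

946/115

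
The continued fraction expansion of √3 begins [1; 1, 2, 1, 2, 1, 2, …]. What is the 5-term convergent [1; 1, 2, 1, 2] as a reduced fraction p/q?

a_0 = 1: 1/1
a_1 = 1: 2/1
a_2 = 2: 5/3
a_3 = 1: 7/4
a_4 = 2: 19/11

19/11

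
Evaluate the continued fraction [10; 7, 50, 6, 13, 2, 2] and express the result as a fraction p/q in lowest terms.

1453677/143326

Use the convergent recurrence hₖ = aₖ·hₖ₋₁ + hₖ₋₂ (and likewise for the denominators kₖ):
a_0 = 10: 10/1
a_1 = 7: 71/7
a_2 = 50: 3560/351
a_3 = 6: 21431/2113
a_4 = 13: 282163/27820
a_5 = 2: 585757/57753
a_6 = 2: 1453677/143326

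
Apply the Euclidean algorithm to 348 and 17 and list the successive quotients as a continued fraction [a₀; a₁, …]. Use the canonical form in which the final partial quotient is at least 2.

[20; 2, 8]

Run the Euclidean algorithm, recording each quotient:
348 ÷ 17 → quotient 20, remainder 8
17 ÷ 8 → quotient 2, remainder 1
8 ÷ 1 → quotient 8, remainder 0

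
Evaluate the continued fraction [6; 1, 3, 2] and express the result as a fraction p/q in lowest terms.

a_0 = 6: 6/1
a_1 = 1: 7/1
a_2 = 3: 27/4
a_3 = 2: 61/9

61/9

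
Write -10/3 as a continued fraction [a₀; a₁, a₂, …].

[-4; 1, 2]

Apply division with remainder until the remainder is 0:
-10 = -4·3 + 2, so a_0 = -4
3 = 1·2 + 1, so a_1 = 1
2 = 2·1 + 0, so a_2 = 2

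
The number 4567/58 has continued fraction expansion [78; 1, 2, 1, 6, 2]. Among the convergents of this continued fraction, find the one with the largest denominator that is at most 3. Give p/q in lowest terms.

236/3

List convergents until the denominator exceeds the bound:
a_0 = 78: 78/1  (≤ bound)
a_1 = 1: 79/1  (≤ bound)
a_2 = 2: 236/3  (≤ bound)
a_3 = 1: 315/4  (> 3, stop)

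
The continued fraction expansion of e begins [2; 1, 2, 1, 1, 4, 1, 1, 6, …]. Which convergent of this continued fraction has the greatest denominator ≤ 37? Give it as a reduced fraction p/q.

87/32

List convergents until the denominator exceeds the bound:
a_0 = 2: 2/1  (≤ bound)
a_1 = 1: 3/1  (≤ bound)
a_2 = 2: 8/3  (≤ bound)
a_3 = 1: 11/4  (≤ bound)
a_4 = 1: 19/7  (≤ bound)
a_5 = 4: 87/32  (≤ bound)
a_6 = 1: 106/39  (> 37, stop)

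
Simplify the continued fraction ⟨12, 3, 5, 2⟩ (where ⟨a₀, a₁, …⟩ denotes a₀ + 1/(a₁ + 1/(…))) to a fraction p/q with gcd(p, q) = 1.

431/35

Compute successive convergents:
a_0 = 12: 12/1
a_1 = 3: 37/3
a_2 = 5: 197/16
a_3 = 2: 431/35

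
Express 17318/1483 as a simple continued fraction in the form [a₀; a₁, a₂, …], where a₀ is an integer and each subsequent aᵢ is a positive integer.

[11; 1, 2, 9, 1, 3, 12]

17318 = 11·1483 + 1005, so a_0 = 11
1483 = 1·1005 + 478, so a_1 = 1
1005 = 2·478 + 49, so a_2 = 2
478 = 9·49 + 37, so a_3 = 9
49 = 1·37 + 12, so a_4 = 1
37 = 3·12 + 1, so a_5 = 3
12 = 12·1 + 0, so a_6 = 12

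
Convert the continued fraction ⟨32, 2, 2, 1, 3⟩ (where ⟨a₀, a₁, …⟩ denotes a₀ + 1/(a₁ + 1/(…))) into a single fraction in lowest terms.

Start with 3.
1 + 1/(3/1) = 1 + 1/3 = 4/3
2 + 1/(4/3) = 2 + 3/4 = 11/4
2 + 1/(11/4) = 2 + 4/11 = 26/11
32 + 1/(26/11) = 32 + 11/26 = 843/26

843/26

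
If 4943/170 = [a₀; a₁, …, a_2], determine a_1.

13

⌊4943/170⌋ = 29, remainder 13
⌊170/13⌋ = 13, remainder 1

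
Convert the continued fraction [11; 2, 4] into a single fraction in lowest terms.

Collapse the nested fraction from the inside out:
Start with 4.
2 + 1/(4/1) = 2 + 1/4 = 9/4
11 + 1/(9/4) = 11 + 4/9 = 103/9

103/9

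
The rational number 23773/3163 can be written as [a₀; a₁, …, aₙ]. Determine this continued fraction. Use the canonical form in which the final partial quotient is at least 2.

[7; 1, 1, 15, 6, 3, 5]

Repeatedly divide and take the remainder:
⌊23773/3163⌋ = 7, remainder 1632
⌊3163/1632⌋ = 1, remainder 1531
⌊1632/1531⌋ = 1, remainder 101
⌊1531/101⌋ = 15, remainder 16
⌊101/16⌋ = 6, remainder 5
⌊16/5⌋ = 3, remainder 1
⌊5/1⌋ = 5, remainder 0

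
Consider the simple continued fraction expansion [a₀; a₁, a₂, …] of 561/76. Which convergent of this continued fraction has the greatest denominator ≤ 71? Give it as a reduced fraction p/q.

a_0 = 7: 7/1  (≤ bound)
a_1 = 2: 15/2  (≤ bound)
a_2 = 1: 22/3  (≤ bound)
a_3 = 1: 37/5  (≤ bound)
a_4 = 1: 59/8  (≤ bound)
a_5 = 1: 96/13  (≤ bound)
a_6 = 1: 155/21  (≤ bound)
a_7 = 3: 561/76  (> 71, stop)

155/21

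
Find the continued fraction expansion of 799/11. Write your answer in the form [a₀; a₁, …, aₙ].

799 ÷ 11 → quotient 72, remainder 7
11 ÷ 7 → quotient 1, remainder 4
7 ÷ 4 → quotient 1, remainder 3
4 ÷ 3 → quotient 1, remainder 1
3 ÷ 1 → quotient 3, remainder 0

[72; 1, 1, 1, 3]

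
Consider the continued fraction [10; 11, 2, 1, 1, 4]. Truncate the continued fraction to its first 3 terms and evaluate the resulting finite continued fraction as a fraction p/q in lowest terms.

Start with 2.
11 + 1/(2/1) = 11 + 1/2 = 23/2
10 + 1/(23/2) = 10 + 2/23 = 232/23

232/23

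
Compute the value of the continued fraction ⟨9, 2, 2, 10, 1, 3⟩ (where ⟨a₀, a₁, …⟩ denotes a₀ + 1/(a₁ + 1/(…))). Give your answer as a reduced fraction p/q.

a_0 = 9: 9/1
a_1 = 2: 19/2
a_2 = 2: 47/5
a_3 = 10: 489/52
a_4 = 1: 536/57
a_5 = 3: 2097/223

2097/223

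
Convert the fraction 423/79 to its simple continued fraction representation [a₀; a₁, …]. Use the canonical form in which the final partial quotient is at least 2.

[5; 2, 1, 4, 1, 1, 2]

Repeatedly divide and take the remainder:
⌊423/79⌋ = 5, remainder 28
⌊79/28⌋ = 2, remainder 23
⌊28/23⌋ = 1, remainder 5
⌊23/5⌋ = 4, remainder 3
⌊5/3⌋ = 1, remainder 2
⌊3/2⌋ = 1, remainder 1
⌊2/1⌋ = 2, remainder 0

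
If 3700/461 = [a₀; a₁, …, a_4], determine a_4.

Apply division with remainder until the remainder is 0:
⌊3700/461⌋ = 8, remainder 12
⌊461/12⌋ = 38, remainder 5
⌊12/5⌋ = 2, remainder 2
⌊5/2⌋ = 2, remainder 1
⌊2/1⌋ = 2, remainder 0

2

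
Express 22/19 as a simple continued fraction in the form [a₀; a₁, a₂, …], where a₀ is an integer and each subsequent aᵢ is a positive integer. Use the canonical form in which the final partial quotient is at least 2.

Repeatedly divide and take the remainder:
22 ÷ 19 → quotient 1, remainder 3
19 ÷ 3 → quotient 6, remainder 1
3 ÷ 1 → quotient 3, remainder 0

[1; 6, 3]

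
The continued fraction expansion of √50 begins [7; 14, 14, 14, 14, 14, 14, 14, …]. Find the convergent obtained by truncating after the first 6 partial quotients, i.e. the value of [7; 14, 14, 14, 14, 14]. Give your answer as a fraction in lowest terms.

Use the convergent recurrence hₖ = aₖ·hₖ₋₁ + hₖ₋₂ (and likewise for the denominators kₖ):
a_0 = 7: 7/1
a_1 = 14: 99/14
a_2 = 14: 1393/197
a_3 = 14: 19601/2772
a_4 = 14: 275807/39005
a_5 = 14: 3880899/548842

3880899/548842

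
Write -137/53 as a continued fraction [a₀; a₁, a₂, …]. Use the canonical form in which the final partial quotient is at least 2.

Run the Euclidean algorithm, recording each quotient:
-137 = -3·53 + 22, so a_0 = -3
53 = 2·22 + 9, so a_1 = 2
22 = 2·9 + 4, so a_2 = 2
9 = 2·4 + 1, so a_3 = 2
4 = 4·1 + 0, so a_4 = 4

[-3; 2, 2, 2, 4]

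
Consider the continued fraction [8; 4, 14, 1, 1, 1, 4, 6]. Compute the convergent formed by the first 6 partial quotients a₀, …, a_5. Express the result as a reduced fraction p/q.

Use the convergent recurrence hₖ = aₖ·hₖ₋₁ + hₖ₋₂ (and likewise for the denominators kₖ):
a_0 = 8: 8/1
a_1 = 4: 33/4
a_2 = 14: 470/57
a_3 = 1: 503/61
a_4 = 1: 973/118
a_5 = 1: 1476/179

1476/179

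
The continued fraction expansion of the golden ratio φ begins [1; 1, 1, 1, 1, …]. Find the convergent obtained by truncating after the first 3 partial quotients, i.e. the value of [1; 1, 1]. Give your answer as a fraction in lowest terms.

Start with 1.
1 + 1/(1/1) = 1 + 1/1 = 2/1
1 + 1/(2/1) = 1 + 1/2 = 3/2

3/2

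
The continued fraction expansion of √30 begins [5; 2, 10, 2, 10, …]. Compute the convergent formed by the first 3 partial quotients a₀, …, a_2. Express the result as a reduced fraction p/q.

Work from the innermost term outward:
Start with 10.
2 + 1/(10/1) = 2 + 1/10 = 21/10
5 + 1/(21/10) = 5 + 10/21 = 115/21

115/21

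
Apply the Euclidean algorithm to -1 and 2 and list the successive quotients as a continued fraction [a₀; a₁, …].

[-1; 2]

Repeatedly divide and take the remainder:
-1 ÷ 2 → quotient -1, remainder 1
2 ÷ 1 → quotient 2, remainder 0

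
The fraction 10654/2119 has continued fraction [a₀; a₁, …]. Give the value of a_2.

1

Run the Euclidean algorithm, recording each quotient:
10654 ÷ 2119 → quotient 5, remainder 59
2119 ÷ 59 → quotient 35, remainder 54
59 ÷ 54 → quotient 1, remainder 5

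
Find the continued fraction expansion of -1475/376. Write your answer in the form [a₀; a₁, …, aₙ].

[-4; 12, 1, 28]

-1475 = -4·376 + 29, so a_0 = -4
376 = 12·29 + 28, so a_1 = 12
29 = 1·28 + 1, so a_2 = 1
28 = 28·1 + 0, so a_3 = 28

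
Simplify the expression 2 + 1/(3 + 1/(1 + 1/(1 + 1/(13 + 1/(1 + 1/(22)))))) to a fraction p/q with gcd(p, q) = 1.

Work from the innermost term outward:
Start with 22.
1 + 1/(22/1) = 1 + 1/22 = 23/22
13 + 1/(23/22) = 13 + 22/23 = 321/23
1 + 1/(321/23) = 1 + 23/321 = 344/321
1 + 1/(344/321) = 1 + 321/344 = 665/344
3 + 1/(665/344) = 3 + 344/665 = 2339/665
2 + 1/(2339/665) = 2 + 665/2339 = 5343/2339

5343/2339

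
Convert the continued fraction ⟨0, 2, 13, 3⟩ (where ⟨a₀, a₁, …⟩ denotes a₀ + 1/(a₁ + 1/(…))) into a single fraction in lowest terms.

Build up convergents one term at a time:
a_0 = 0: 0/1
a_1 = 2: 1/2
a_2 = 13: 13/27
a_3 = 3: 40/83

40/83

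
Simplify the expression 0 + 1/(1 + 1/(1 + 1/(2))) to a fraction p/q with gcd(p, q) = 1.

3/5

Start with 2.
1 + 1/(2/1) = 1 + 1/2 = 3/2
1 + 1/(3/2) = 1 + 2/3 = 5/3
0 + 1/(5/3) = 0 + 3/5 = 3/5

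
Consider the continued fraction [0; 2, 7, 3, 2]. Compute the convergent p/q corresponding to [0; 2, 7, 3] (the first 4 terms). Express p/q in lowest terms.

Compute successive convergents:
a_0 = 0: 0/1
a_1 = 2: 1/2
a_2 = 7: 7/15
a_3 = 3: 22/47

22/47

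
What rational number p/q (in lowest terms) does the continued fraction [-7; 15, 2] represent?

Collapse the nested fraction from the inside out:
Start with 2.
15 + 1/(2/1) = 15 + 1/2 = 31/2
-7 + 1/(31/2) = -7 + 2/31 = -215/31

-215/31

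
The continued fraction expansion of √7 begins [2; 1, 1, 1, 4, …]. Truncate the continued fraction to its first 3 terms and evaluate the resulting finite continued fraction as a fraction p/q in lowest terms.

Start with 1.
1 + 1/(1/1) = 1 + 1/1 = 2/1
2 + 1/(2/1) = 2 + 1/2 = 5/2

5/2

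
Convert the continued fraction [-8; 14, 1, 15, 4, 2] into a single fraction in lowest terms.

-17302/2181

Build up convergents one term at a time:
a_0 = -8: -8/1
a_1 = 14: -111/14
a_2 = 1: -119/15
a_3 = 15: -1896/239
a_4 = 4: -7703/971
a_5 = 2: -17302/2181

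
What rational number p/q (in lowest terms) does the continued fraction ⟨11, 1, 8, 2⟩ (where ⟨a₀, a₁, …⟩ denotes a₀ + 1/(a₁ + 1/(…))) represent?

226/19

Compute successive convergents:
a_0 = 11: 11/1
a_1 = 1: 12/1
a_2 = 8: 107/9
a_3 = 2: 226/19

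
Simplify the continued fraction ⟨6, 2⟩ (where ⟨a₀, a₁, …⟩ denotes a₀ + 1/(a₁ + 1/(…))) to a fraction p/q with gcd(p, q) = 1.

Start with 2.
6 + 1/(2/1) = 6 + 1/2 = 13/2

13/2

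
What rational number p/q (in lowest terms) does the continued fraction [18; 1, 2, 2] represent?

131/7

Work from the innermost term outward:
Start with 2.
2 + 1/(2/1) = 2 + 1/2 = 5/2
1 + 1/(5/2) = 1 + 2/5 = 7/5
18 + 1/(7/5) = 18 + 5/7 = 131/7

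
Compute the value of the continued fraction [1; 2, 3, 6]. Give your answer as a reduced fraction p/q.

Use the convergent recurrence hₖ = aₖ·hₖ₋₁ + hₖ₋₂ (and likewise for the denominators kₖ):
a_0 = 1: 1/1
a_1 = 2: 3/2
a_2 = 3: 10/7
a_3 = 6: 63/44

63/44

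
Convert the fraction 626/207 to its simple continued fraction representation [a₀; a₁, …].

[3; 41, 2, 2]

⌊626/207⌋ = 3, remainder 5
⌊207/5⌋ = 41, remainder 2
⌊5/2⌋ = 2, remainder 1
⌊2/1⌋ = 2, remainder 0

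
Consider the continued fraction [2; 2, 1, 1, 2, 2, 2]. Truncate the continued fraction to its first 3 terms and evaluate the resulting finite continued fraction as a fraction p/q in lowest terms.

a_0 = 2: 2/1
a_1 = 2: 5/2
a_2 = 1: 7/3

7/3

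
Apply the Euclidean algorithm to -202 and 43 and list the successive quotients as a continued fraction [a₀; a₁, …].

Run the Euclidean algorithm, recording each quotient:
-202 ÷ 43 → quotient -5, remainder 13
43 ÷ 13 → quotient 3, remainder 4
13 ÷ 4 → quotient 3, remainder 1
4 ÷ 1 → quotient 4, remainder 0

[-5; 3, 3, 4]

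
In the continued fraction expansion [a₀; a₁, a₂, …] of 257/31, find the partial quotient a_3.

257 ÷ 31 → quotient 8, remainder 9
31 ÷ 9 → quotient 3, remainder 4
9 ÷ 4 → quotient 2, remainder 1
4 ÷ 1 → quotient 4, remainder 0

4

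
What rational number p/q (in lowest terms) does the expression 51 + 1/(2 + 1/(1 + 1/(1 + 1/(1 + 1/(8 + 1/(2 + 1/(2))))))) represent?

Work from the innermost term outward:
Start with 2.
2 + 1/(2/1) = 2 + 1/2 = 5/2
8 + 1/(5/2) = 8 + 2/5 = 42/5
1 + 1/(42/5) = 1 + 5/42 = 47/42
1 + 1/(47/42) = 1 + 42/47 = 89/47
1 + 1/(89/47) = 1 + 47/89 = 136/89
2 + 1/(136/89) = 2 + 89/136 = 361/136
51 + 1/(361/136) = 51 + 136/361 = 18547/361

18547/361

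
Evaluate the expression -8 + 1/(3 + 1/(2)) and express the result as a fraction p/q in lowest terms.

a_0 = -8: -8/1
a_1 = 3: -23/3
a_2 = 2: -54/7

-54/7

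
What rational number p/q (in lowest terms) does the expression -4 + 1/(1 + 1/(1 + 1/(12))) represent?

Compute successive convergents:
a_0 = -4: -4/1
a_1 = 1: -3/1
a_2 = 1: -7/2
a_3 = 12: -87/25

-87/25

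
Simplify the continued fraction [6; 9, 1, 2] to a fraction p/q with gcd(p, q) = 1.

177/29

Collapse the nested fraction from the inside out:
Start with 2.
1 + 1/(2/1) = 1 + 1/2 = 3/2
9 + 1/(3/2) = 9 + 2/3 = 29/3
6 + 1/(29/3) = 6 + 3/29 = 177/29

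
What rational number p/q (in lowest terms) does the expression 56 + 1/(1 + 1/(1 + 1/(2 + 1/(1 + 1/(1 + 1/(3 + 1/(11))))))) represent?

a_0 = 56: 56/1
a_1 = 1: 57/1
a_2 = 1: 113/2
a_3 = 2: 283/5
a_4 = 1: 396/7
a_5 = 1: 679/12
a_6 = 3: 2433/43
a_7 = 11: 27442/485

27442/485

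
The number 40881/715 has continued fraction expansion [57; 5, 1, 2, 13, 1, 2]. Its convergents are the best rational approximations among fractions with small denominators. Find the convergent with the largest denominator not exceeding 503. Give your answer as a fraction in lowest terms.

13951/244

a_0 = 57: 57/1  (≤ bound)
a_1 = 5: 286/5  (≤ bound)
a_2 = 1: 343/6  (≤ bound)
a_3 = 2: 972/17  (≤ bound)
a_4 = 13: 12979/227  (≤ bound)
a_5 = 1: 13951/244  (≤ bound)
a_6 = 2: 40881/715  (> 503, stop)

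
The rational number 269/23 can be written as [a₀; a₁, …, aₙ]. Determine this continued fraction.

Run the Euclidean algorithm, recording each quotient:
269 = 11·23 + 16, so a_0 = 11
23 = 1·16 + 7, so a_1 = 1
16 = 2·7 + 2, so a_2 = 2
7 = 3·2 + 1, so a_3 = 3
2 = 2·1 + 0, so a_4 = 2

[11; 1, 2, 3, 2]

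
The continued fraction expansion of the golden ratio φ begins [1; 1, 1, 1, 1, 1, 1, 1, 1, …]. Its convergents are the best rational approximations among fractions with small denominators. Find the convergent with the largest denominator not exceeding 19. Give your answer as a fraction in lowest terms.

List convergents until the denominator exceeds the bound:
a_0 = 1: 1/1  (≤ bound)
a_1 = 1: 2/1  (≤ bound)
a_2 = 1: 3/2  (≤ bound)
a_3 = 1: 5/3  (≤ bound)
a_4 = 1: 8/5  (≤ bound)
a_5 = 1: 13/8  (≤ bound)
a_6 = 1: 21/13  (≤ bound)
a_7 = 1: 34/21  (> 19, stop)

21/13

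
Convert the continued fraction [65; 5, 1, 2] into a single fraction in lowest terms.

1108/17

Compute successive convergents:
a_0 = 65: 65/1
a_1 = 5: 326/5
a_2 = 1: 391/6
a_3 = 2: 1108/17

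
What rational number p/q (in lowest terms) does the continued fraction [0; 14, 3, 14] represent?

Start with 14.
3 + 1/(14/1) = 3 + 1/14 = 43/14
14 + 1/(43/14) = 14 + 14/43 = 616/43
0 + 1/(616/43) = 0 + 43/616 = 43/616

43/616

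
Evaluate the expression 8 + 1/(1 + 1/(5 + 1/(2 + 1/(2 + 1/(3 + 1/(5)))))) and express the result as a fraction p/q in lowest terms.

a_0 = 8: 8/1
a_1 = 1: 9/1
a_2 = 5: 53/6
a_3 = 2: 115/13
a_4 = 2: 283/32
a_5 = 3: 964/109
a_6 = 5: 5103/577

5103/577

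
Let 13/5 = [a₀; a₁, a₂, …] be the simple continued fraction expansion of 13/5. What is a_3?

13 ÷ 5 → quotient 2, remainder 3
5 ÷ 3 → quotient 1, remainder 2
3 ÷ 2 → quotient 1, remainder 1
2 ÷ 1 → quotient 2, remainder 0

2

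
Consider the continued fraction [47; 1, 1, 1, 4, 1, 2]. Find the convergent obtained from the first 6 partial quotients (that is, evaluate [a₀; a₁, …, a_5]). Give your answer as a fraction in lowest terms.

Work from the innermost term outward:
Start with 1.
4 + 1/(1/1) = 4 + 1/1 = 5/1
1 + 1/(5/1) = 1 + 1/5 = 6/5
1 + 1/(6/5) = 1 + 5/6 = 11/6
1 + 1/(11/6) = 1 + 6/11 = 17/11
47 + 1/(17/11) = 47 + 11/17 = 810/17

810/17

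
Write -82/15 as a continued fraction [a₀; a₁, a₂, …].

[-6; 1, 1, 7]

-82 = -6·15 + 8, so a_0 = -6
15 = 1·8 + 7, so a_1 = 1
8 = 1·7 + 1, so a_2 = 1
7 = 7·1 + 0, so a_3 = 7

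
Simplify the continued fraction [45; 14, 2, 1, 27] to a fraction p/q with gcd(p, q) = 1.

Work from the innermost term outward:
Start with 27.
1 + 1/(27/1) = 1 + 1/27 = 28/27
2 + 1/(28/27) = 2 + 27/28 = 83/28
14 + 1/(83/28) = 14 + 28/83 = 1190/83
45 + 1/(1190/83) = 45 + 83/1190 = 53633/1190

53633/1190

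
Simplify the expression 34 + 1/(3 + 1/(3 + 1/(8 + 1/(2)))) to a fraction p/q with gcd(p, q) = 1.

6037/176

Use the convergent recurrence hₖ = aₖ·hₖ₋₁ + hₖ₋₂ (and likewise for the denominators kₖ):
a_0 = 34: 34/1
a_1 = 3: 103/3
a_2 = 3: 343/10
a_3 = 8: 2847/83
a_4 = 2: 6037/176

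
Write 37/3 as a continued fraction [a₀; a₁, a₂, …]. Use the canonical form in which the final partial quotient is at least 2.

[12; 3]

Run the Euclidean algorithm, recording each quotient:
37 = 12·3 + 1, so a_0 = 12
3 = 3·1 + 0, so a_1 = 3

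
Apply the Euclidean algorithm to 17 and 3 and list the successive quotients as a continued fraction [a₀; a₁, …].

⌊17/3⌋ = 5, remainder 2
⌊3/2⌋ = 1, remainder 1
⌊2/1⌋ = 2, remainder 0

[5; 1, 2]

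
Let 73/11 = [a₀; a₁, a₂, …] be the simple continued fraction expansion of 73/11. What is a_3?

1

Repeatedly divide and take the remainder:
⌊73/11⌋ = 6, remainder 7
⌊11/7⌋ = 1, remainder 4
⌊7/4⌋ = 1, remainder 3
⌊4/3⌋ = 1, remainder 1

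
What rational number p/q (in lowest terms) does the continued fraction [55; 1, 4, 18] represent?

5078/91

Collapse the nested fraction from the inside out:
Start with 18.
4 + 1/(18/1) = 4 + 1/18 = 73/18
1 + 1/(73/18) = 1 + 18/73 = 91/73
55 + 1/(91/73) = 55 + 73/91 = 5078/91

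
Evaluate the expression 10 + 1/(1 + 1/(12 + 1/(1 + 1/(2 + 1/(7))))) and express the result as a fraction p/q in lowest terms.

Use the convergent recurrence hₖ = aₖ·hₖ₋₁ + hₖ₋₂ (and likewise for the denominators kₖ):
a_0 = 10: 10/1
a_1 = 1: 11/1
a_2 = 12: 142/13
a_3 = 1: 153/14
a_4 = 2: 448/41
a_5 = 7: 3289/301

3289/301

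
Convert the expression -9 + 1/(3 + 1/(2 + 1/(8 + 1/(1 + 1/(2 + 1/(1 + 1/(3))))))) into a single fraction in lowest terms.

Work from the innermost term outward:
Start with 3.
1 + 1/(3/1) = 1 + 1/3 = 4/3
2 + 1/(4/3) = 2 + 3/4 = 11/4
1 + 1/(11/4) = 1 + 4/11 = 15/11
8 + 1/(15/11) = 8 + 11/15 = 131/15
2 + 1/(131/15) = 2 + 15/131 = 277/131
3 + 1/(277/131) = 3 + 131/277 = 962/277
-9 + 1/(962/277) = -9 + 277/962 = -8381/962

-8381/962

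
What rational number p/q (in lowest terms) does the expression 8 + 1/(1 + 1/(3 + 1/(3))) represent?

114/13

Work from the innermost term outward:
Start with 3.
3 + 1/(3/1) = 3 + 1/3 = 10/3
1 + 1/(10/3) = 1 + 3/10 = 13/10
8 + 1/(13/10) = 8 + 10/13 = 114/13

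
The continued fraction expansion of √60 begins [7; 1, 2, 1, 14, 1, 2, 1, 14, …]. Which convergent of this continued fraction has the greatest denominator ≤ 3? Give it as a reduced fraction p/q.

List convergents until the denominator exceeds the bound:
a_0 = 7: 7/1  (≤ bound)
a_1 = 1: 8/1  (≤ bound)
a_2 = 2: 23/3  (≤ bound)
a_3 = 1: 31/4  (> 3, stop)

23/3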